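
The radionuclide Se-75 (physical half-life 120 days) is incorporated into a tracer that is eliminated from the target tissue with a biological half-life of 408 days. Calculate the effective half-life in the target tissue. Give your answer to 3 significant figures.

1/t_eff = 1/t_phys + 1/t_biol = 1/120 + 1/408 = 0.010784 per day.
t_eff = 120 × 408 / (120 + 408) ≈ 92.727 days.

92.7 days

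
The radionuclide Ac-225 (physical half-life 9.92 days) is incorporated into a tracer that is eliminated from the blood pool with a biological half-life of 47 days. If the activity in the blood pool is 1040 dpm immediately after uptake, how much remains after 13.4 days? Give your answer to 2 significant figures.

1/t_eff = 1/t_phys + 1/t_biol = 1/9.92 + 1/47 = 0.12208 per day.
t_eff = 9.92 × 47 / (9.92 + 47) ≈ 8.1911 days.
Remaining = 1040 × (1/2)^(13.4/8.1911) = 1040 × (1/2)^1.6359 ≈ 334.64 dpm.

330 dpm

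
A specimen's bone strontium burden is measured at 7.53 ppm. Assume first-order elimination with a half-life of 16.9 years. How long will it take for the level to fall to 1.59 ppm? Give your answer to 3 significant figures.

37.9 years

Fraction remaining = 1.59/7.53 ≈ 0.21116.
n = log₂(7.53/1.59) = ln(4.7358)/ln 2 ≈ 2.2436 half-lives.
t = n × t½ = 2.2436 × 16.9 ≈ 37.917 years.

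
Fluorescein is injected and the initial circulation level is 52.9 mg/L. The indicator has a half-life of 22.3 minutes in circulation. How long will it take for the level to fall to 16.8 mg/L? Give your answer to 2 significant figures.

Fraction remaining = 16.8/52.9 ≈ 0.31758.
n = log₂(52.9/16.8) = ln(3.1488)/ln 2 ≈ 1.6548 half-lives.
t = n × t½ = 1.6548 × 22.3 ≈ 36.902 minutes.

37 minutes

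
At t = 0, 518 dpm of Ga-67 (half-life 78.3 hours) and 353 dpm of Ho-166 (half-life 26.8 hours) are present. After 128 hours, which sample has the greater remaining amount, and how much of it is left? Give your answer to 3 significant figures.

Ga-67, 167 dpm

Ga-67: 518 × (1/2)^1.6347 ≈ 166.81 dpm.
Ho-166: 353 × (1/2)^4.7761 ≈ 12.883 dpm.
Ga-67 has more remaining, at ≈ 166.81 dpm.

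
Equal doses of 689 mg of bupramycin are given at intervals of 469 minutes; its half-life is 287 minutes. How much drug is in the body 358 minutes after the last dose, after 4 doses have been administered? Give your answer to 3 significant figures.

The 4 doses were given 1765, 1296, 827, 358 minutes ago.
Total = 689·(1/2)^(1765/287) + 689·(1/2)^(1296/287) + 689·(1/2)^(827/287) + 689·(1/2)^(358/287)
      = 9.7037 + 30.121 + 93.496 + 290.21 ≈ 423.53 mg.

424 mg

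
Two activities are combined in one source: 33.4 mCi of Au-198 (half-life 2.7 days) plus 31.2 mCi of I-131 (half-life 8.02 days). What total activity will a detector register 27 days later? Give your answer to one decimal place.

Au-198: 33.4 × (1/2)^(27/2.7) = 33.4 × (1/2)^10 ≈ 0.032617 mCi.
I-131: 31.2 × (1/2)^(27/8.02) = 31.2 × (1/2)^3.3666 ≈ 3.0249 mCi.
Total = 0.032617 + 3.0249 ≈ 3.0575 mCi.

3.1 mCi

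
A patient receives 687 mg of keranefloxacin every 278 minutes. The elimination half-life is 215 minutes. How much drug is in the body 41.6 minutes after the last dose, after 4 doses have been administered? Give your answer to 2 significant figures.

990 mg

The 4 doses were given 875.6, 597.6, 319.6, 41.6 minutes ago.
Total = 687·(1/2)^(875.6/215) + 687·(1/2)^(597.6/215) + 687·(1/2)^(319.6/215) + 687·(1/2)^(41.6/215)
      = 40.831 + 100.05 + 245.17 + 600.77 ≈ 986.83 mg.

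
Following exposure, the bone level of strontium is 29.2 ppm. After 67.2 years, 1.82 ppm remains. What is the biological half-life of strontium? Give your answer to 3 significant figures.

A/A₀ = 1.82/29.2 ≈ 0.062329.
n = log₂(16.044) ≈ 4.004 half-lives elapsed in 67.2 years.
t½ = 67.2/4.004 ≈ 16.783 years.

16.8 years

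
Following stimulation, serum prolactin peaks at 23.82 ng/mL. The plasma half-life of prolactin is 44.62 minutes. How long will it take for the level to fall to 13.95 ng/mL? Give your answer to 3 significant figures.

34.4 minutes

Fraction remaining = 13.95/23.82 ≈ 0.58564.
n = log₂(23.82/13.95) = ln(1.7075)/ln 2 ≈ 0.77191 half-lives.
t = n × t½ = 0.77191 × 44.62 ≈ 34.443 minutes.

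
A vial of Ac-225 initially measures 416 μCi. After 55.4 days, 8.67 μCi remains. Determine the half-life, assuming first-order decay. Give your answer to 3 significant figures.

9.92 days

A/A₀ = 8.67/416 ≈ 0.020841.
n = log₂(47.982) ≈ 5.5844 half-lives elapsed in 55.4 days.
t½ = 55.4/5.5844 ≈ 9.9205 days.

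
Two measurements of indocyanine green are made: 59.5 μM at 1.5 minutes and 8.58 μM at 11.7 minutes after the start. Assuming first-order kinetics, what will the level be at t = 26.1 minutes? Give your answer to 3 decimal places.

0.557 μM

Over Δt = 11.7 − 1.5 = 10.2 minutes, the level fell by a factor of 59.5/8.58 ≈ 6.9347.
n = log₂(6.9347) ≈ 2.7938 half-lives, so t½ = 10.2/2.7938 ≈ 3.6509 minutes.
From t = 11.7 to t = 26.1: 8.58 × (1/2)^((26.1−11.7)/3.6509) ≈ 0.55738 μM.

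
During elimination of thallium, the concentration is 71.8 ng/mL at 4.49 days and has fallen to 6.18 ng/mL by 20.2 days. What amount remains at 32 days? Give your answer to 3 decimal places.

0.979 ng/mL

Over Δt = 20.2 − 4.49 = 15.71 days, the level fell by a factor of 71.8/6.18 ≈ 11.618.
n = log₂(11.618) ≈ 3.5383 half-lives, so t½ = 15.71/3.5383 ≈ 4.44 days.
From t = 20.2 to t = 32: 6.18 × (1/2)^((32−20.2)/4.44) ≈ 0.97938 ng/mL.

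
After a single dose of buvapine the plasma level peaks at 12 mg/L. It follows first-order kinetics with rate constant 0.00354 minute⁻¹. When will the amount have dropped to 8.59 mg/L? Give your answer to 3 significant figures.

t½ = ln 2 / k = 0.69315 / 0.00354 ≈ 195.8 minutes.
Fraction remaining = 8.59/12 ≈ 0.71583.
n = log₂(12/8.59) = ln(1.397)/ln 2 ≈ 0.4823 half-lives.
t = n × t½ = 0.4823 × 195.8 ≈ 94.437 minutes.

94.4 minutes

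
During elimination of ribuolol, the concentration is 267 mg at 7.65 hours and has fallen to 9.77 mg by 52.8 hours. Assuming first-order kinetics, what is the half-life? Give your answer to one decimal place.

Over Δt = 52.8 − 7.65 = 45.15 hours, the level fell by a factor of 267/9.77 ≈ 27.329.
n = log₂(27.329) ≈ 4.7723 half-lives, so t½ = 45.15/4.7723 ≈ 9.4608 hours.

9.5 hours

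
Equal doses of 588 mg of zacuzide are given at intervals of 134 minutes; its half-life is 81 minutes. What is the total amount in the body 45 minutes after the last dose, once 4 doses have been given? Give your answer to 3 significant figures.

The 4 doses were given 447, 313, 179, 45 minutes ago.
Total = 588·(1/2)^(447/81) + 588·(1/2)^(313/81) + 588·(1/2)^(179/81) + 588·(1/2)^(45/81)
      = 12.827 + 40.377 + 127.1 + 400.07 ≈ 580.37 mg.

580 mg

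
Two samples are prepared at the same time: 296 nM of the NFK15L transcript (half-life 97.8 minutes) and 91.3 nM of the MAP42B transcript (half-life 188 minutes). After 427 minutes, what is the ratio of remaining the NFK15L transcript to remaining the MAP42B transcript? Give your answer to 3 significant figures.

0.759

NFK15L transcript: 296 × (1/2)^(427/97.8) = 296 × (1/2)^4.3661 ≈ 14.354 nM.
MAP42B transcript: 91.3 × (1/2)^(427/188) = 91.3 × (1/2)^2.2713 ≈ 18.912 nM.
Ratio ≈ 14.354 / 18.912 ≈ 0.75898.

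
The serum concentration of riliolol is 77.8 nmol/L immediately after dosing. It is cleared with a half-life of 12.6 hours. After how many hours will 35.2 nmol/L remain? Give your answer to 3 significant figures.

14.4 hours

Fraction remaining = 35.2/77.8 ≈ 0.45244.
n = log₂(77.8/35.2) = ln(2.2102)/ln 2 ≈ 1.1442 half-lives.
t = n × t½ = 1.1442 × 12.6 ≈ 14.417 hours.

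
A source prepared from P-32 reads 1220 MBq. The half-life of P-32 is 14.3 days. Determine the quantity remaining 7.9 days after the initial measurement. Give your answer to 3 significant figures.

832 MBq

Number of half-lives: n = 7.9/14.3 ≈ 0.55245.
Remaining = 1220 × (1/2)^0.55245 = 1220 × 0.68186 ≈ 831.87 MBq.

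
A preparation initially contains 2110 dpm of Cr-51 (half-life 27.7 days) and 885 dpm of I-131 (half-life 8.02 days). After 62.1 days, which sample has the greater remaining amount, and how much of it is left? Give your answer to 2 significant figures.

Cr-51: 2110 × (1/2)^2.2419 ≈ 446.08 dpm.
I-131: 885 × (1/2)^7.7431 ≈ 4.1307 dpm.
Cr-51 has more remaining, at ≈ 446.08 dpm.

Cr-51, 450 dpm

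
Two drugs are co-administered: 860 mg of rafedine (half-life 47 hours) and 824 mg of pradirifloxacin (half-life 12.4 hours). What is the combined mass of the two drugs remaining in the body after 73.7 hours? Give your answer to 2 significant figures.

300 mg

rafedine: 860 × (1/2)^(73.7/47) = 860 × (1/2)^1.5681 ≈ 290.04 mg.
pradirifloxacin: 824 × (1/2)^(73.7/12.4) = 824 × (1/2)^5.9435 ≈ 13.389 mg.
Total = 290.04 + 13.389 ≈ 303.43 mg.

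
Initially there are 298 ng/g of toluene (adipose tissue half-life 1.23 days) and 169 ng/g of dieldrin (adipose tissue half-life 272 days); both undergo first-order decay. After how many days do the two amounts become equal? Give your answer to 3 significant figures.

Set 298·(1/2)^(t/1.23) = 169·(1/2)^(t/272).
Taking log₂: log₂(298/169) = t·(1/1.23 − 1/272).
log₂(1.7633) = 0.81829; 1/1.23 − 1/272 = 0.80933.
t = 0.81829 / 0.80933 ≈ 1.0111 days.

1.01 days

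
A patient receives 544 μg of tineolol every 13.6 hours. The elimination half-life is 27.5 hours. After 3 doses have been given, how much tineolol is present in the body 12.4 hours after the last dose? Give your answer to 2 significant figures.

880 μg

The 3 doses were given 39.6, 26, 12.4 hours ago.
Total = 544·(1/2)^(39.6/27.5) + 544·(1/2)^(26/27.5) + 544·(1/2)^(12.4/27.5)
      = 200.5 + 282.48 + 397.98 ≈ 880.96 μg.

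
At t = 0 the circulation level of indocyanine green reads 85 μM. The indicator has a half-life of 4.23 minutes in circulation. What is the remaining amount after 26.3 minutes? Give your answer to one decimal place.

Number of half-lives: n = 26.3/4.23 ≈ 6.2175.
Remaining = 85 × (1/2)^6.2175 = 85 × 0.013438 ≈ 1.1423 μM.

1.1 μM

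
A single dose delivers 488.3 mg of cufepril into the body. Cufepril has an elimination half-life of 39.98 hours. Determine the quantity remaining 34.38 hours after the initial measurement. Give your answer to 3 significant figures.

Number of half-lives: n = 34.38/39.98 ≈ 0.85993.
Remaining = 488.3 × (1/2)^0.85993 = 488.3 × 0.55098 ≈ 269.04 mg.

269 mg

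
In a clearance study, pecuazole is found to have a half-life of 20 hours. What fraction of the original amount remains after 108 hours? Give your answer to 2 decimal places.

n = 108/20 ≈ 5.4 half-lives.
Fraction remaining = (1/2)^5.4 ≈ 0.023683.

0.02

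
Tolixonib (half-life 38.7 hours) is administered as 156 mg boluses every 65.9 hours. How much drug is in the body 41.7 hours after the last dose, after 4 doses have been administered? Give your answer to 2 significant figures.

110 mg

The 4 doses were given 239.4, 173.5, 107.6, 41.7 hours ago.
Total = 156·(1/2)^(239.4/38.7) + 156·(1/2)^(173.5/38.7) + 156·(1/2)^(107.6/38.7) + 156·(1/2)^(41.7/38.7)
      = 2.1426 + 6.975 + 22.707 + 73.919 ≈ 105.74 mg.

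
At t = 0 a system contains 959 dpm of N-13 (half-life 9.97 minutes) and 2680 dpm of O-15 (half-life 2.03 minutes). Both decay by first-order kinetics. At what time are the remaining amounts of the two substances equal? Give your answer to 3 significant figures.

Set 959·(1/2)^(t/9.97) = 2680·(1/2)^(t/2.03).
Taking log₂: log₂(959/2680) = t·(1/9.97 − 1/2.03).
log₂(0.35784) = -1.4826; 1/9.97 − 1/2.03 = -0.39231.
t = -1.4826 / -0.39231 ≈ 3.7792 minutes.

3.78 minutes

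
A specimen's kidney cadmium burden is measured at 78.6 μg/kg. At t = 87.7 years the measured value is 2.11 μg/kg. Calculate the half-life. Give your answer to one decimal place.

16.8 years

A/A₀ = 2.11/78.6 ≈ 0.026845.
n = log₂(37.251) ≈ 5.2192 half-lives elapsed in 87.7 years.
t½ = 87.7/5.2192 ≈ 16.803 years.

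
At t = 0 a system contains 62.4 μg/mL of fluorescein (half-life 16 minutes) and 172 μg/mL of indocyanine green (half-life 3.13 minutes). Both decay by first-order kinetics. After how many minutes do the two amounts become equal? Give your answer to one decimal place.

Set 62.4·(1/2)^(t/16) = 172·(1/2)^(t/3.13).
Taking log₂: log₂(62.4/172) = t·(1/16 − 1/3.13).
log₂(0.36279) = -1.4628; 1/16 − 1/3.13 = -0.25699.
t = -1.4628 / -0.25699 ≈ 5.692 minutes.

5.7 minutes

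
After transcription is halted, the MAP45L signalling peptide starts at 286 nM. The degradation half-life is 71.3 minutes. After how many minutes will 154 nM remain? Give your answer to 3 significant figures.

63.7 minutes

Fraction remaining = 154/286 ≈ 0.53846.
n = log₂(286/154) = ln(1.8571)/ln 2 ≈ 0.89308 half-lives.
t = n × t½ = 0.89308 × 71.3 ≈ 63.677 minutes.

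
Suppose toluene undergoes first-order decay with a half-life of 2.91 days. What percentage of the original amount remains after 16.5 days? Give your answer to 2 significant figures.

2.0%

n = 16.5/2.91 ≈ 5.6701 half-lives.
Fraction remaining = (1/2)^5.6701 ≈ 0.019639, i.e. 1.9639%.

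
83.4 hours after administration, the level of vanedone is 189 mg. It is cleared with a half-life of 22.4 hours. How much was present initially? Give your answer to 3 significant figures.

Number of half-lives elapsed: n = 83.4/22.4 ≈ 3.7232.
A₀ = A × 2^n = 189 × 2^3.7232 = 189 × 13.207 ≈ 2496.1 mg.

2500 mg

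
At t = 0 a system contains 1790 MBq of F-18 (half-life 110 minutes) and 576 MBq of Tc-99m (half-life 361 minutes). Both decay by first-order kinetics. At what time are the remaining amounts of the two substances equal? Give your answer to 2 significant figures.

Set 1790·(1/2)^(t/110) = 576·(1/2)^(t/361).
Taking log₂: log₂(1790/576) = t·(1/110 − 1/361).
log₂(3.1076) = 1.6358; 1/110 − 1/361 = 0.0063208.
t = 1.6358 / 0.0063208 ≈ 258.8 minutes.

260 minutes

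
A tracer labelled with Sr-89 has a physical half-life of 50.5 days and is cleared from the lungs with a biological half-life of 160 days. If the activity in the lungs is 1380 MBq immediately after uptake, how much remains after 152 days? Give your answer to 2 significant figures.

89 MBq

1/t_eff = 1/t_phys + 1/t_biol = 1/50.5 + 1/160 = 0.026052 per day.
t_eff = 50.5 × 160 / (50.5 + 160) ≈ 38.385 days.
Remaining = 1380 × (1/2)^(152/38.385) = 1380 × (1/2)^3.9599 ≈ 88.681 MBq.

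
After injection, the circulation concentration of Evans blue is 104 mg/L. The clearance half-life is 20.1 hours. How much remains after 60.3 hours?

13 mg/L

Elapsed time is 3 half-lives (60.3/20.1).
Each half-life halves the amount: 104 × (1/2)^3 = 104/8 = 13 mg/L.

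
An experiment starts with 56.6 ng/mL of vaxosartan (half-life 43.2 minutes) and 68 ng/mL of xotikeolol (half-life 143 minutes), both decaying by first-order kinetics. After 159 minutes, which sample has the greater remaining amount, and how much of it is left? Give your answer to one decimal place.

xotikeolol, 31.5 ng/mL

vaxosartan: 56.6 × (1/2)^3.6806 ≈ 4.4143 ng/mL.
xotikeolol: 68 × (1/2)^1.1119 ≈ 31.463 ng/mL.
Xotikeolol has more remaining, at ≈ 31.463 ng/mL.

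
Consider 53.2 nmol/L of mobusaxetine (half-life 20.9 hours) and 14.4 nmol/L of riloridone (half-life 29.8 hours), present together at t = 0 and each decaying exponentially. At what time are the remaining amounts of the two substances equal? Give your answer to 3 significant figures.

132 hours

Set 53.2·(1/2)^(t/20.9) = 14.4·(1/2)^(t/29.8).
Taking log₂: log₂(53.2/14.4) = t·(1/20.9 − 1/29.8).
log₂(3.6944) = 1.8854; 1/20.9 − 1/29.8 = 0.01429.
t = 1.8854 / 0.01429 ≈ 131.94 hours.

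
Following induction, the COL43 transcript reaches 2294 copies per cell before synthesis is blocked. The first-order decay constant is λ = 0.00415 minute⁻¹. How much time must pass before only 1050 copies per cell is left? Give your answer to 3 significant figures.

t½ = ln 2 / λ = 0.69315 / 0.00415 ≈ 167.02 minutes.
Fraction remaining = 1050/2294 ≈ 0.45772.
n = log₂(2294/1050) = ln(2.1848)/ln 2 ≈ 1.1275 half-lives.
t = n × t½ = 1.1275 × 167.02 ≈ 188.31 minutes.

188 minutes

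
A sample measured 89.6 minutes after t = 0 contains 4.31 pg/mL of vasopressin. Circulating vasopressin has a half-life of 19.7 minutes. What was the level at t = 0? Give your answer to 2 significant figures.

100 pg/mL

Number of half-lives elapsed: n = 89.6/19.7 ≈ 4.5482.
A₀ = A × 2^n = 4.31 × 2^4.5482 = 4.31 × 23.397 ≈ 100.84 pg/mL.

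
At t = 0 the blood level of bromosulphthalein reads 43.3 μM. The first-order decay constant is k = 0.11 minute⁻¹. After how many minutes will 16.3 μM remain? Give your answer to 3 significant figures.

8.88 minutes

t½ = ln 2 / k = 0.69315 / 0.11 ≈ 6.3013 minutes.
Fraction remaining = 16.3/43.3 ≈ 0.37644.
n = log₂(43.3/16.3) = ln(2.6564)/ln 2 ≈ 1.4095 half-lives.
t = n × t½ = 1.4095 × 6.3013 ≈ 8.8817 minutes.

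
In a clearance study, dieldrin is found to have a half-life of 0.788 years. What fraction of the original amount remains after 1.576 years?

0.25

n = 1.576/0.788 ≈ 2 half-lives.
Fraction remaining = (1/2)^2 ≈ 0.25.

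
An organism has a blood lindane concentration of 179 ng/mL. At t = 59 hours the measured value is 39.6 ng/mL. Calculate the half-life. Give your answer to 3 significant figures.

A/A₀ = 39.6/179 ≈ 0.22123.
n = log₂(4.5202) ≈ 2.1764 half-lives elapsed in 59 hours.
t½ = 59/2.1764 ≈ 27.109 hours.

27.1 hours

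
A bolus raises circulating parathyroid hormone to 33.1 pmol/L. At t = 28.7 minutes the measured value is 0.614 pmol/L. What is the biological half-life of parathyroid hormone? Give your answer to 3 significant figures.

A/A₀ = 0.614/33.1 ≈ 0.01855.
n = log₂(53.909) ≈ 5.7524 half-lives elapsed in 28.7 minutes.
t½ = 28.7/5.7524 ≈ 4.9892 minutes.

4.99 minutes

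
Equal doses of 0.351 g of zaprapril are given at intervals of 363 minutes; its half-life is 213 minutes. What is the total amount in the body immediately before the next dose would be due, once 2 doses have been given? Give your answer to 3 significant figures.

0.141 g

The 2 doses were given 726, 363 minutes ago.
Total = 0.351·(1/2)^(726/213) + 0.351·(1/2)^(363/213)
      = 0.033057 + 0.10772 ≈ 0.14077 g.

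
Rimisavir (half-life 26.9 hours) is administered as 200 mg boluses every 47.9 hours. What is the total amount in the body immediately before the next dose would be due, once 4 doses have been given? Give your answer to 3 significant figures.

81.5 mg

The 4 doses were given 191.6, 143.7, 95.8, 47.9 hours ago.
Total = 200·(1/2)^(191.6/26.9) + 200·(1/2)^(143.7/26.9) + 200·(1/2)^(95.8/26.9) + 200·(1/2)^(47.9/26.9)
      = 1.4351 + 4.9309 + 16.942 + 58.21 ≈ 81.518 mg.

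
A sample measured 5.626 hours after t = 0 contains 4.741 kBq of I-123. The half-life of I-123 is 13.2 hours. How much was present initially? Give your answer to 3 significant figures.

6.37 kBq

Number of half-lives elapsed: n = 5.626/13.2 ≈ 0.42621.
A₀ = A × 2^n = 4.741 × 2^0.42621 = 4.741 × 1.3437 ≈ 6.3705 kBq.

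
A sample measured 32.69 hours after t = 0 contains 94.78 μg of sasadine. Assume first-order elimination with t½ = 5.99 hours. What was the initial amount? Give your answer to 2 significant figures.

4200 μg

Number of half-lives elapsed: n = 32.69/5.99 ≈ 5.4574.
A₀ = A × 2^n = 94.78 × 2^5.4574 = 94.78 × 43.939 ≈ 4164.5 μg.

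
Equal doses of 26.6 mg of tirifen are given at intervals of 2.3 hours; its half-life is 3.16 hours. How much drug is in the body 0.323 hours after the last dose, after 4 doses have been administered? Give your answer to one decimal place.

54.2 mg

The 4 doses were given 7.223, 4.923, 2.623, 0.323 hours ago.
Total = 26.6·(1/2)^(7.223/3.16) + 26.6·(1/2)^(4.923/3.16) + 26.6·(1/2)^(2.623/3.16) + 26.6·(1/2)^(0.323/3.16)
      = 5.4551 + 9.0345 + 14.963 + 24.781 ≈ 54.233 mg.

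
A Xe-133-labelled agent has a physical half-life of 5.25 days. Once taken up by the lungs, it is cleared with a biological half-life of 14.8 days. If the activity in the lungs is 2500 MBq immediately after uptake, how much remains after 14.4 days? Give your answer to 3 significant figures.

190 MBq

1/t_eff = 1/t_phys + 1/t_biol = 1/5.25 + 1/14.8 = 0.25804 per day.
t_eff = 5.25 × 14.8 / (5.25 + 14.8) ≈ 3.8753 days.
Remaining = 2500 × (1/2)^(14.4/3.8753) = 2500 × (1/2)^3.7158 ≈ 190.27 MBq.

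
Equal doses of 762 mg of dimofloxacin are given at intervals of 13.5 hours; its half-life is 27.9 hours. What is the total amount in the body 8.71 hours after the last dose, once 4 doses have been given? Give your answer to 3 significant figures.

The 4 doses were given 49.21, 35.71, 22.21, 8.71 hours ago.
Total = 762·(1/2)^(49.21/27.9) + 762·(1/2)^(35.71/27.9) + 762·(1/2)^(22.21/27.9) + 762·(1/2)^(8.71/27.9)
      = 224.39 + 313.8 + 438.85 + 613.73 ≈ 1590.8 mg.

1590 mg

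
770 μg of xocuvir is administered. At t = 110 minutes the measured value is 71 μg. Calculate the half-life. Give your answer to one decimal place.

32.0 minutes

A/A₀ = 71/770 ≈ 0.092208.
n = log₂(10.845) ≈ 3.439 half-lives elapsed in 110 minutes.
t½ = 110/3.439 ≈ 31.986 minutes.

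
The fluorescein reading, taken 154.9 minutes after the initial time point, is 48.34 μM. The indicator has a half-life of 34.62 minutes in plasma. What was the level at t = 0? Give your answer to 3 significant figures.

1070 μM

Number of half-lives elapsed: n = 154.9/34.62 ≈ 4.4743.
A₀ = A × 2^n = 48.34 × 2^4.4743 = 48.34 × 22.228 ≈ 1074.5 μM.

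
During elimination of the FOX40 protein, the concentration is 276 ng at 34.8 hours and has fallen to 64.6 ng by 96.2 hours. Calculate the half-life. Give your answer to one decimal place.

29.3 hours

Over Δt = 96.2 − 34.8 = 61.4 hours, the level fell by a factor of 276/64.6 ≈ 4.2724.
n = log₂(4.2724) ≈ 2.0951 half-lives, so t½ = 61.4/2.0951 ≈ 29.307 hours.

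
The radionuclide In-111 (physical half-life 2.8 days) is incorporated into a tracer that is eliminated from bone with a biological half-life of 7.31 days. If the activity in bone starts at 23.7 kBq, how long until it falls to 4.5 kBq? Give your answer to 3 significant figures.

1/t_eff = 1/t_phys + 1/t_biol = 1/2.8 + 1/7.31 = 0.49394 per day.
t_eff = 2.8 × 7.31 / (2.8 + 7.31) ≈ 2.0245 days.
n = log₂(23.7/4.5) ≈ 2.3969; t = 2.3969 × 2.0245 ≈ 4.8526 days.

4.85 days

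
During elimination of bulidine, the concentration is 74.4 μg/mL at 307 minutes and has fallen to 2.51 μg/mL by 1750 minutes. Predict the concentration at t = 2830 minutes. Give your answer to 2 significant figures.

0.20 μg/mL

Over Δt = 1750 − 307 = 1443 minutes, the level fell by a factor of 74.4/2.51 ≈ 29.641.
n = log₂(29.641) ≈ 4.8895 half-lives, so t½ = 1443/4.8895 ≈ 295.12 minutes.
From t = 1750 to t = 2830: 2.51 × (1/2)^((2830−1750)/295.12) ≈ 0.19863 μg/mL.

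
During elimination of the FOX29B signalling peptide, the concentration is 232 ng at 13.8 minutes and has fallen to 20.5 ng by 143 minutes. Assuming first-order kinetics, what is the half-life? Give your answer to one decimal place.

36.9 minutes

Over Δt = 143 − 13.8 = 129.2 minutes, the level fell by a factor of 232/20.5 ≈ 11.317.
n = log₂(11.317) ≈ 3.5004 half-lives, so t½ = 129.2/3.5004 ≈ 36.91 minutes.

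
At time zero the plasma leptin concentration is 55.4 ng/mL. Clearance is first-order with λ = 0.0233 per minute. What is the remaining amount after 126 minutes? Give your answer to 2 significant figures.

t½ = ln 2 / λ = 0.69315 / 0.0233 ≈ 29.749 minutes.
Number of half-lives: n = 126/29.749 ≈ 4.2355.
Remaining = 55.4 × (1/2)^4.2355 = 55.4 × 0.053088 ≈ 2.9411 ng/mL.

2.9 ng/mL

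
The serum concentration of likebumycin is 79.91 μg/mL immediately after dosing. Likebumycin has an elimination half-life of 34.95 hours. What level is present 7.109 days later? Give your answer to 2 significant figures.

2.7 μg/mL

Convert the elapsed time: 7.109 days = 170.616 hours.
Number of half-lives: n = 170.616/34.95 ≈ 4.8817.
Remaining = 79.91 × (1/2)^4.8817 = 79.91 × 0.03392 ≈ 2.7106 μg/mL.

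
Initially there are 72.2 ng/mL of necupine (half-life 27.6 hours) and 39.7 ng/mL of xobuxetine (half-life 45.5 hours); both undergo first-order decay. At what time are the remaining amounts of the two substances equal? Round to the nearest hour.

Set 72.2·(1/2)^(t/27.6) = 39.7·(1/2)^(t/45.5).
Taking log₂: log₂(72.2/39.7) = t·(1/27.6 − 1/45.5).
log₂(1.8186) = 0.86286; 1/27.6 − 1/45.5 = 0.014254.
t = 0.86286 / 0.014254 ≈ 60.535 hours.

61 hours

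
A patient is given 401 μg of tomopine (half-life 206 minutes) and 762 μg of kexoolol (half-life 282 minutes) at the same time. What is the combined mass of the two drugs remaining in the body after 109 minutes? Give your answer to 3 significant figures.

tomopine: 401 × (1/2)^(109/206) = 401 × (1/2)^0.52913 ≈ 277.88 μg.
kexoolol: 762 × (1/2)^(109/282) = 762 × (1/2)^0.38652 ≈ 582.91 μg.
Total = 277.88 + 582.91 ≈ 860.79 μg.

861 μg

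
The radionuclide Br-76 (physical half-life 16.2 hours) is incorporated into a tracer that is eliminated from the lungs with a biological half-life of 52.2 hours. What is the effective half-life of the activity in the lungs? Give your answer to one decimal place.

12.4 hours

1/t_eff = 1/t_phys + 1/t_biol = 1/16.2 + 1/52.2 = 0.080885 per hour.
t_eff = 16.2 × 52.2 / (16.2 + 52.2) ≈ 12.363 hours.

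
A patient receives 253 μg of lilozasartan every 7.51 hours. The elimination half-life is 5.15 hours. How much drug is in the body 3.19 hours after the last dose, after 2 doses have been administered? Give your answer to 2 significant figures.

220 μg

The 2 doses were given 10.7, 3.19 hours ago.
Total = 253·(1/2)^(10.7/5.15) + 253·(1/2)^(3.19/5.15)
      = 59.935 + 164.69 ≈ 224.62 μg.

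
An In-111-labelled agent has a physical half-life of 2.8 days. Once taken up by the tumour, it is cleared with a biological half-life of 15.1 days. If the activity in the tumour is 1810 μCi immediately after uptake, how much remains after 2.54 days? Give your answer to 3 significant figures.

1/t_eff = 1/t_phys + 1/t_biol = 1/2.8 + 1/15.1 = 0.42337 per day.
t_eff = 2.8 × 15.1 / (2.8 + 15.1) ≈ 2.362 days.
Remaining = 1810 × (1/2)^(2.54/2.362) = 1810 × (1/2)^1.0754 ≈ 858.94 μCi.

859 μCi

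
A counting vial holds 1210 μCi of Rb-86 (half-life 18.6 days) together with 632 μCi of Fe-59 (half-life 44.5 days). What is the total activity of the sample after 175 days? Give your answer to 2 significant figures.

Rb-86: 1210 × (1/2)^(175/18.6) = 1210 × (1/2)^9.4086 ≈ 1.7804 μCi.
Fe-59: 632 × (1/2)^(175/44.5) = 632 × (1/2)^3.9326 ≈ 41.39 μCi.
Total = 1.7804 + 41.39 ≈ 43.17 μCi.

43 μCi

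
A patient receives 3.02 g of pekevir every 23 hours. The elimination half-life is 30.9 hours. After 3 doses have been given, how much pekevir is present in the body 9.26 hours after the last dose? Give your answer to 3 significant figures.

The 3 doses were given 55.26, 32.26, 9.26 hours ago.
Total = 3.02·(1/2)^(55.26/30.9) + 3.02·(1/2)^(32.26/30.9) + 3.02·(1/2)^(9.26/30.9)
      = 0.8743 + 1.4646 + 2.4536 ≈ 4.7925 g.

4.79 g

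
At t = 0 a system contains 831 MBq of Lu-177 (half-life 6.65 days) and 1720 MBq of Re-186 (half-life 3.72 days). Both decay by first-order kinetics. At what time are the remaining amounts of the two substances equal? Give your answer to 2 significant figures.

Set 831·(1/2)^(t/6.65) = 1720·(1/2)^(t/3.72).
Taking log₂: log₂(831/1720) = t·(1/6.65 − 1/3.72).
log₂(0.48314) = -1.0495; 1/6.65 − 1/3.72 = -0.11844.
t = -1.0495 / -0.11844 ≈ 8.8608 days.

8.9 days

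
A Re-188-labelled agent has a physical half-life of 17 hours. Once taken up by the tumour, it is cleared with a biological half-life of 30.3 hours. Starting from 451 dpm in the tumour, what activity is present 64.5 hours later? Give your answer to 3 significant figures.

7.43 dpm

1/t_eff = 1/t_phys + 1/t_biol = 1/17 + 1/30.3 = 0.091827 per hour.
t_eff = 17 × 30.3 / (17 + 30.3) ≈ 10.89 hours.
Remaining = 451 × (1/2)^(64.5/10.89) = 451 × (1/2)^5.9228 ≈ 7.4341 dpm.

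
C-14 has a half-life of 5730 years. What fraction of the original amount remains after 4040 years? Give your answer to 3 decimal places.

0.613

n = 4040/5730 ≈ 0.70506 half-lives.
Fraction remaining = (1/2)^0.70506 ≈ 0.61342.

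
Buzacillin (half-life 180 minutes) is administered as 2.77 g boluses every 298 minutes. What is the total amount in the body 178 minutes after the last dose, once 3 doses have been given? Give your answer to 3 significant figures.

1.98 g

The 3 doses were given 774, 476, 178 minutes ago.
Total = 2.77·(1/2)^(774/180) + 2.77·(1/2)^(476/180) + 2.77·(1/2)^(178/180)
      = 0.14062 + 0.44302 + 1.3957 ≈ 1.9793 g.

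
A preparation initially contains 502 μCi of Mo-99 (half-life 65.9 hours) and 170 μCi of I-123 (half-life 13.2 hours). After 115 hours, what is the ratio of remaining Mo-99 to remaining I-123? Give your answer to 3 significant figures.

369

Mo-99: 502 × (1/2)^(115/65.9) = 502 × (1/2)^1.7451 ≈ 149.76 μCi.
I-123: 170 × (1/2)^(115/13.2) = 170 × (1/2)^8.7121 ≈ 0.40536 μCi.
Ratio ≈ 149.76 / 0.40536 ≈ 369.44.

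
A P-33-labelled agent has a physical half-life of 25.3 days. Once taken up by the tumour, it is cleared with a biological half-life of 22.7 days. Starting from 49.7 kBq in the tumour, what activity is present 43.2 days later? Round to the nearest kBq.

1/t_eff = 1/t_phys + 1/t_biol = 1/25.3 + 1/22.7 = 0.083579 per day.
t_eff = 25.3 × 22.7 / (25.3 + 22.7) ≈ 11.965 days.
Remaining = 49.7 × (1/2)^(43.2/11.965) = 49.7 × (1/2)^3.6106 ≈ 4.0687 kBq.

4 kBq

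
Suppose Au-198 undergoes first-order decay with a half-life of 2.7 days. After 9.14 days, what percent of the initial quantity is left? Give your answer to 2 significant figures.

9.6%

n = 9.14/2.7 ≈ 3.3852 half-lives.
Fraction remaining = (1/2)^3.3852 ≈ 0.09571, i.e. 9.571%.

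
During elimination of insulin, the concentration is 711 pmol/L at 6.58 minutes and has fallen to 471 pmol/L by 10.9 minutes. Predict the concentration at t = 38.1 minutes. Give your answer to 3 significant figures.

35.2 pmol/L

Over Δt = 10.9 − 6.58 = 4.32 minutes, the level fell by a factor of 711/471 ≈ 1.5096.
n = log₂(1.5096) ≈ 0.59412 half-lives, so t½ = 4.32/0.59412 ≈ 7.2712 minutes.
From t = 10.9 to t = 38.1: 471 × (1/2)^((38.1−10.9)/7.2712) ≈ 35.232 pmol/L.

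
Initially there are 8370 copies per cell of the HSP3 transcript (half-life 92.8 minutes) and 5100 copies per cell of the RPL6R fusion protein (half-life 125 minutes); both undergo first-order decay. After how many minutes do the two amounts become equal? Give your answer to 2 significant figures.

Set 8370·(1/2)^(t/92.8) = 5100·(1/2)^(t/125).
Taking log₂: log₂(8370/5100) = t·(1/92.8 − 1/125).
log₂(1.6412) = 0.71473; 1/92.8 − 1/125 = 0.0027759.
t = 0.71473 / 0.0027759 ≈ 257.48 minutes.

260 minutes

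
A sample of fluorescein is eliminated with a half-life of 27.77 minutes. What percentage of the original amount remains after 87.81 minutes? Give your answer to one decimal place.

11.2%

n = 87.81/27.77 ≈ 3.162 half-lives.
Fraction remaining = (1/2)^3.162 ≈ 0.11172, i.e. 11.172%.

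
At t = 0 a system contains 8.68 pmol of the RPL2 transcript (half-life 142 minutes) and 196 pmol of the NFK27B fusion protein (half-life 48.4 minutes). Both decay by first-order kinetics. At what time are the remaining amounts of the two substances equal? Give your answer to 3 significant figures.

330 minutes

Set 8.68·(1/2)^(t/142) = 196·(1/2)^(t/48.4).
Taking log₂: log₂(8.68/196) = t·(1/142 − 1/48.4).
log₂(0.044286) = -4.497; 1/142 − 1/48.4 = -0.013619.
t = -4.497 / -0.013619 ≈ 330.2 minutes.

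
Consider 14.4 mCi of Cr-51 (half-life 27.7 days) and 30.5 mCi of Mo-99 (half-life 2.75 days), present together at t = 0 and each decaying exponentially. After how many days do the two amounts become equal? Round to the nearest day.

3 days

Set 14.4·(1/2)^(t/27.7) = 30.5·(1/2)^(t/2.75).
Taking log₂: log₂(14.4/30.5) = t·(1/27.7 − 1/2.75).
log₂(0.47213) = -1.0827; 1/27.7 − 1/2.75 = -0.32754.
t = -1.0827 / -0.32754 ≈ 3.3057 days.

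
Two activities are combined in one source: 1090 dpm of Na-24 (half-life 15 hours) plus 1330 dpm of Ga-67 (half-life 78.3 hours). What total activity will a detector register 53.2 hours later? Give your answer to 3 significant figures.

924 dpm

Na-24: 1090 × (1/2)^(53.2/15) = 1090 × (1/2)^3.5467 ≈ 93.277 dpm.
Ga-67: 1330 × (1/2)^(53.2/78.3) = 1330 × (1/2)^0.67944 ≈ 830.46 dpm.
Total = 93.277 + 830.46 ≈ 923.74 dpm.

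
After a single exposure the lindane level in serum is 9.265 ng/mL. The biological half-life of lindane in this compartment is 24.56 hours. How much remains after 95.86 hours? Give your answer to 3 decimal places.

0.619 ng/mL

Number of half-lives: n = 95.86/24.56 ≈ 3.9031.
Remaining = 9.265 × (1/2)^3.9031 = 9.265 × 0.066842 ≈ 0.61929 ng/mL.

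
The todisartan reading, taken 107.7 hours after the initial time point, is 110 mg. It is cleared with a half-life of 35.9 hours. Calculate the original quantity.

880 mg

Number of half-lives elapsed: n = 107.7/35.9 ≈ 3.
A₀ = A × 2^n = 110 × 2^3 = 110 × 8 ≈ 880 mg.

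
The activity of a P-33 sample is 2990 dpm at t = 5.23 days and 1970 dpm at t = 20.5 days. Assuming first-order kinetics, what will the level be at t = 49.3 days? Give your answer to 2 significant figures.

900 dpm

Over Δt = 20.5 − 5.23 = 15.27 days, the level fell by a factor of 2990/1970 ≈ 1.5178.
n = log₂(1.5178) ≈ 0.60195 half-lives, so t½ = 15.27/0.60195 ≈ 25.368 days.
From t = 20.5 to t = 49.3: 1970 × (1/2)^((49.3−20.5)/25.368) ≈ 896.82 dpm.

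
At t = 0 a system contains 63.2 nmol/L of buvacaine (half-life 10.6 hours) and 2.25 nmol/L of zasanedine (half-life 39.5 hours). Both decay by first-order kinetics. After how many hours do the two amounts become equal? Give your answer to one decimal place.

Set 63.2·(1/2)^(t/10.6) = 2.25·(1/2)^(t/39.5).
Taking log₂: log₂(63.2/2.25) = t·(1/10.6 − 1/39.5).
log₂(28.089) = 4.8119; 1/10.6 − 1/39.5 = 0.069023.
t = 4.8119 / 0.069023 ≈ 69.715 hours.

69.7 hours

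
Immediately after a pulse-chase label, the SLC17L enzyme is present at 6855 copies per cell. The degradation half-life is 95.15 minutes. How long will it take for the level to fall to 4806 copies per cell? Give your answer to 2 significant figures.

Fraction remaining = 4806/6855 ≈ 0.70109.
n = log₂(6855/4806) = ln(1.4263)/ln 2 ≈ 0.51232 half-lives.
t = n × t½ = 0.51232 × 95.15 ≈ 48.747 minutes.

49 minutes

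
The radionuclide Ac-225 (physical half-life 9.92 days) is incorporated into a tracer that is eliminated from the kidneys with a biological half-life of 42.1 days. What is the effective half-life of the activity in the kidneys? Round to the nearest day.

8 days

1/t_eff = 1/t_phys + 1/t_biol = 1/9.92 + 1/42.1 = 0.12456 per day.
t_eff = 9.92 × 42.1 / (9.92 + 42.1) ≈ 8.0283 days.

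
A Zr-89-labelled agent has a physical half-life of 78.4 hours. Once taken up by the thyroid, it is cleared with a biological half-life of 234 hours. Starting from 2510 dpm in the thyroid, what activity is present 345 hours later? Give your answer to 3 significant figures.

1/t_eff = 1/t_phys + 1/t_biol = 1/78.4 + 1/234 = 0.017029 per hour.
t_eff = 78.4 × 234 / (78.4 + 234) ≈ 58.725 hours.
Remaining = 2510 × (1/2)^(345/58.725) = 2510 × (1/2)^5.8749 ≈ 42.772 dpm.

42.8 dpm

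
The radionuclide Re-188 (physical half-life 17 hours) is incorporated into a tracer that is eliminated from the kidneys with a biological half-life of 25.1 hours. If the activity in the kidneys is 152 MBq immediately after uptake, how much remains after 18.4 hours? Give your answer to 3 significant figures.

1/t_eff = 1/t_phys + 1/t_biol = 1/17 + 1/25.1 = 0.098664 per hour.
t_eff = 17 × 25.1 / (17 + 25.1) ≈ 10.135 hours.
Remaining = 152 × (1/2)^(18.4/10.135) = 152 × (1/2)^1.8154 ≈ 43.186 MBq.

43.2 MBq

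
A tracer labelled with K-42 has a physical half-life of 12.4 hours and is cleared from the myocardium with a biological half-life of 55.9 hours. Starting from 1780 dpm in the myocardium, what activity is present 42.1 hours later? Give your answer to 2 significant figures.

1/t_eff = 1/t_phys + 1/t_biol = 1/12.4 + 1/55.9 = 0.098534 per hour.
t_eff = 12.4 × 55.9 / (12.4 + 55.9) ≈ 10.149 hours.
Remaining = 1780 × (1/2)^(42.1/10.149) = 1780 × (1/2)^4.1483 ≈ 100.38 dpm.

100 dpm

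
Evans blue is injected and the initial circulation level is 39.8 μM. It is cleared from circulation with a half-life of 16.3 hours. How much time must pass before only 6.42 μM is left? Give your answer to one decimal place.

42.9 hours

Fraction remaining = 6.42/39.8 ≈ 0.16131.
n = log₂(39.8/6.42) = ln(6.1994)/ln 2 ≈ 2.6321 half-lives.
t = n × t½ = 2.6321 × 16.3 ≈ 42.904 hours.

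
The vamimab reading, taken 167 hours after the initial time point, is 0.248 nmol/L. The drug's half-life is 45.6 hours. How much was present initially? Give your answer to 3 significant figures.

3.14 nmol/L

Number of half-lives elapsed: n = 167/45.6 ≈ 3.6623.
A₀ = A × 2^n = 0.248 × 2^3.6623 = 0.248 × 12.661 ≈ 3.1398 nmol/L.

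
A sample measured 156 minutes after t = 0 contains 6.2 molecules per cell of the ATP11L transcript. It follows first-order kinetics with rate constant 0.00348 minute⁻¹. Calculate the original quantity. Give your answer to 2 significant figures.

t½ = ln 2 / k = 0.69315 / 0.00348 ≈ 199.18 minutes.
Number of half-lives elapsed: n = 156/199.18 ≈ 0.78321.
A₀ = A × 2^n = 6.2 × 2^0.78321 = 6.2 × 1.721 ≈ 10.67 molecules per cell.

11 molecules per cell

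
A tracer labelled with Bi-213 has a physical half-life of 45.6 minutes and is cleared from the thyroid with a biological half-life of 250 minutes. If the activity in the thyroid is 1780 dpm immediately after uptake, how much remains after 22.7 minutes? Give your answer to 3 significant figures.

1180 dpm

1/t_eff = 1/t_phys + 1/t_biol = 1/45.6 + 1/250 = 0.02593 per minute.
t_eff = 45.6 × 250 / (45.6 + 250) ≈ 38.566 minutes.
Remaining = 1780 × (1/2)^(22.7/38.566) = 1780 × (1/2)^0.58861 ≈ 1183.7 dpm.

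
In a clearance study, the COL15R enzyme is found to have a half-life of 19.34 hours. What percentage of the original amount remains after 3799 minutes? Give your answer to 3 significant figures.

10.3%

3799 minutes = 63.3167 hours.
n = 63.3167/19.34 ≈ 3.2739 half-lives.
Fraction remaining = (1/2)^3.2739 ≈ 0.10339, i.e. 10.339%.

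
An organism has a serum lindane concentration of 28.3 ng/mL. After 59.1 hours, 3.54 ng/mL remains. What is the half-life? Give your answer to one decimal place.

A/A₀ = 3.54/28.3 ≈ 0.12509.
n = log₂(7.9944) ≈ 2.999 half-lives elapsed in 59.1 hours.
t½ = 59.1/2.999 ≈ 19.707 hours.

19.7 hours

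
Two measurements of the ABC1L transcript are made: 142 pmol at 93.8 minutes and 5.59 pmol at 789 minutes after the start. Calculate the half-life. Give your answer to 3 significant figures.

Over Δt = 789 − 93.8 = 695.2 minutes, the level fell by a factor of 142/5.59 ≈ 25.403.
n = log₂(25.403) ≈ 4.6669 half-lives, so t½ = 695.2/4.6669 ≈ 148.96 minutes.

149 minutes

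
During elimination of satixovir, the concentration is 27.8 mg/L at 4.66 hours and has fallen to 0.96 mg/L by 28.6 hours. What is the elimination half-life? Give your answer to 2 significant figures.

4.9 hours

Over Δt = 28.6 − 4.66 = 23.94 hours, the level fell by a factor of 27.8/0.96 ≈ 28.958.
n = log₂(28.958) ≈ 4.8559 half-lives, so t½ = 23.94/4.8559 ≈ 4.9301 hours.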